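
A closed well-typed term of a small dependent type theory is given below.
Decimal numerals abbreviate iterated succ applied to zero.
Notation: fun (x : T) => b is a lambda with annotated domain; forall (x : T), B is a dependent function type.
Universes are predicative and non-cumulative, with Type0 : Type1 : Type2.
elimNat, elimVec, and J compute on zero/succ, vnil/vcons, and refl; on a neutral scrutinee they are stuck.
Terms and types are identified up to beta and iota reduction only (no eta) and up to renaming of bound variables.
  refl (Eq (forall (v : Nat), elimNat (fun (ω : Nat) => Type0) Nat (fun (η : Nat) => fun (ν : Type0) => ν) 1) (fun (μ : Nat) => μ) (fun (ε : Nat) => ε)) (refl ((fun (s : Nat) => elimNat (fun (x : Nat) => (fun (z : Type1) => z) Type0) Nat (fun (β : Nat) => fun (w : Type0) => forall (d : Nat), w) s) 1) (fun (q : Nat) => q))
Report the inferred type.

inferred type:
  Eq (Eq (forall (v : Nat), Nat) (fun (ω : Nat) => ω) (fun (η : Nat) => η)) (refl (forall (ν : Nat), Nat) (fun (μ : Nat) => μ)) (refl (forall (ε : Nat), Nat) (fun (s : Nat) => s))


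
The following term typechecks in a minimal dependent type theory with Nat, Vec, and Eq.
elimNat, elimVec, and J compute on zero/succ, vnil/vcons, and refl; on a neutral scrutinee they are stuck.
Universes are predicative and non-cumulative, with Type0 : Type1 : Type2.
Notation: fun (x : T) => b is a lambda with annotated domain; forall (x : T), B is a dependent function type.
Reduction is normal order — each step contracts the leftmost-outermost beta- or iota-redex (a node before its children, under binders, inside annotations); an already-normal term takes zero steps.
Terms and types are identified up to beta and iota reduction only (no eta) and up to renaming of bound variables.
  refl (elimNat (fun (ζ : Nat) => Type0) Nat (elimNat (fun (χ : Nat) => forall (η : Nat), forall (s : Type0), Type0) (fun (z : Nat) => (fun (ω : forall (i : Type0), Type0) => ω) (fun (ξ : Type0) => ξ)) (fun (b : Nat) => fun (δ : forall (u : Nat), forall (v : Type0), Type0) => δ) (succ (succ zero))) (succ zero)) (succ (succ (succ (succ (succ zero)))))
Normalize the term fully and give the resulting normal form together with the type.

normal form:
  refl Nat (succ (succ (succ (succ (succ zero)))))
the term's type:
  Eq Nat (succ (succ (succ (succ (succ zero))))) (succ (succ (succ (succ (succ zero)))))


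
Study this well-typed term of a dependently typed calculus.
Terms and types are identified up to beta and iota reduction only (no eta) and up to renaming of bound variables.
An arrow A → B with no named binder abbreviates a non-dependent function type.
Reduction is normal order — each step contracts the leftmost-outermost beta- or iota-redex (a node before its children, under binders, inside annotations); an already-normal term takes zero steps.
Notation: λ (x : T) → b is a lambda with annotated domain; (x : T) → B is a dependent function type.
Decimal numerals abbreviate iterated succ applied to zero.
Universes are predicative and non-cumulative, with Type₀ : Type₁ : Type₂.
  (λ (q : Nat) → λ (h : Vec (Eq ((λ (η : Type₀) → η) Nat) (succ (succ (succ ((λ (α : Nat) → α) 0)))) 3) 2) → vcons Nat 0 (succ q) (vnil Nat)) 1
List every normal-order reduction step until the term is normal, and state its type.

reduction (normal order):
  (λ (q : Nat) → λ (h : Vec (Eq ((λ (η : Type₀) → η) Nat) (succ (succ (succ ((λ (α : Nat) → α) 0)))) 3) 2) → vcons Nat 0 (succ q) (vnil Nat)) 1
  ~> λ (q : Vec (Eq ((λ (h : Type₀) → h) Nat) (succ (succ (succ ((λ (η : Nat) → η) 0)))) 3) 2) → vcons Nat 0 2 (vnil Nat)
  ~> λ (q : Vec (Eq Nat (succ (succ (succ ((λ (h : Nat) → h) 0)))) 3) 2) → vcons Nat 0 2 (vnil Nat)
  ~> λ (q : Vec (Eq Nat 3 3) 2) → vcons Nat 0 2 (vnil Nat)
the term's type:
  Vec (Eq Nat 3 3) 2 → Vec Nat 1


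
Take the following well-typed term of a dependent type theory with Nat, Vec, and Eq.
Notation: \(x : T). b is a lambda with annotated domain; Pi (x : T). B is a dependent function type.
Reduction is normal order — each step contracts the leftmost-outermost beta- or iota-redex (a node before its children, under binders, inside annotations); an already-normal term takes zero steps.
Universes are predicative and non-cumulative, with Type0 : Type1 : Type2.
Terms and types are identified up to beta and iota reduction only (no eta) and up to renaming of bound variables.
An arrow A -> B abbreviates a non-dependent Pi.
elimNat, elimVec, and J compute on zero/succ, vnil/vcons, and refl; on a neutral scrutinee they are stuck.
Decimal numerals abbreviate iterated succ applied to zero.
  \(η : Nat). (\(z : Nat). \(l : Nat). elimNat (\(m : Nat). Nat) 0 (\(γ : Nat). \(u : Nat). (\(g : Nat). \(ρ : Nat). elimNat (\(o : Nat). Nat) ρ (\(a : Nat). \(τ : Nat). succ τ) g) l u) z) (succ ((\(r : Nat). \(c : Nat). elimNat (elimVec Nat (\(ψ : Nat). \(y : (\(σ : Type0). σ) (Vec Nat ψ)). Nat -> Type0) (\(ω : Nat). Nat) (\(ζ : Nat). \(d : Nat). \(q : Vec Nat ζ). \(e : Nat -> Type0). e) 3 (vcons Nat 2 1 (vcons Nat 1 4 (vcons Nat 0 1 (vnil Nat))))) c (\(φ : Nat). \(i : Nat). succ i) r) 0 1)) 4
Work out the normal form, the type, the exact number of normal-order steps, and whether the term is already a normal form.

resulting normal form:
  \(η : Nat). 8
type:
  Nat -> Nat
reduction steps (normal order): 42
already normal: no
first redex: a beta-redex


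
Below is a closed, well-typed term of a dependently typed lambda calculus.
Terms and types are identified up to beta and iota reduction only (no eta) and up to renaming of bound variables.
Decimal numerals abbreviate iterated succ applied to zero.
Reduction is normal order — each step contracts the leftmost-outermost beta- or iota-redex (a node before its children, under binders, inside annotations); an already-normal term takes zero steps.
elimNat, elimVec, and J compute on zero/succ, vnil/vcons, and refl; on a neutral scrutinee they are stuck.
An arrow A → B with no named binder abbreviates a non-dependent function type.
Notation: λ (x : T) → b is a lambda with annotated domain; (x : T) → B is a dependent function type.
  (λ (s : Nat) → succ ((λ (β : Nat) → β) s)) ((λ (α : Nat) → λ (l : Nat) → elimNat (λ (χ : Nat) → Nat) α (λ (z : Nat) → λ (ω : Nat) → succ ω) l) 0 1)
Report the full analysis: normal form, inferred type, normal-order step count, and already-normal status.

reduced normal form:
  2
type:
  Nat
normal-order step count: 8
term was already normal: no
first contracted redex: a beta-redex


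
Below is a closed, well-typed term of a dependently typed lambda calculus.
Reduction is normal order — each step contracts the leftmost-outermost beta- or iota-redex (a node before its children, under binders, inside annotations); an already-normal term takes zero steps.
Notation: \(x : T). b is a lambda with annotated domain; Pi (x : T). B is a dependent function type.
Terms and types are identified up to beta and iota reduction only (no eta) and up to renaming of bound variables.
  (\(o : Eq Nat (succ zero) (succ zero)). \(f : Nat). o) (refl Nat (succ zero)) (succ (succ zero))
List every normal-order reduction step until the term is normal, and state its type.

normal-order reduction sequence:
  (\(o : Eq Nat (succ zero) (succ zero)). \(f : Nat). o) (refl Nat (succ zero)) (succ (succ zero))
  ~> (\(o : Nat). refl Nat (succ zero)) (succ (succ zero))
  ~> refl Nat (succ zero)
the term's type:
  Eq Nat (succ zero) (succ zero)


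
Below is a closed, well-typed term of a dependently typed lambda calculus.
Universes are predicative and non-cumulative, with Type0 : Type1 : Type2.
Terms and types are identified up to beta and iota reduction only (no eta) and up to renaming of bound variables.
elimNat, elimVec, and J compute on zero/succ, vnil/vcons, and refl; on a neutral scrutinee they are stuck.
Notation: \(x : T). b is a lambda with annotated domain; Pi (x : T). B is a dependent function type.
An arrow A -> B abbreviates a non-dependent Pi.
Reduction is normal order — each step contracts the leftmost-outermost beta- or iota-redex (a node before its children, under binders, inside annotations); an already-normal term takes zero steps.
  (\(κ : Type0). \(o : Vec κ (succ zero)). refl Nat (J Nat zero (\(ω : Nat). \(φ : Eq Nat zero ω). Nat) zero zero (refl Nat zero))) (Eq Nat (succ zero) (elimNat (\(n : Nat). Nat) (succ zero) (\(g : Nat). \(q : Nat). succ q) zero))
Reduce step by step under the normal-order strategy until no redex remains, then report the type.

normal-order reduction sequence:
  (\(κ : Type0). \(o : Vec κ (succ zero)). refl Nat (J Nat zero (\(ω : Nat). \(φ : Eq Nat zero ω). Nat) zero zero (refl Nat zero))) (Eq Nat (succ zero) (elimNat (\(n : Nat). Nat) (succ zero) (\(g : Nat). \(q : Nat). succ q) zero))
  ~> \(κ : Vec (Eq Nat (succ zero) (elimNat (\(o : Nat). Nat) (succ zero) (\(ω : Nat). \(φ : Nat). succ φ) zero)) (succ zero)). refl Nat (J Nat zero (\(n : Nat). \(g : Eq Nat zero n). Nat) zero zero (refl Nat zero))
  ~> \(κ : Vec (Eq Nat (succ zero) (succ zero)) (succ zero)). refl Nat (J Nat zero (\(o : Nat). \(ω : Eq Nat zero o). Nat) zero zero (refl Nat zero))
  ~> \(κ : Vec (Eq Nat (succ zero) (succ zero)) (succ zero)). refl Nat zero
the term's type:
  Vec (Eq Nat (succ zero) (succ zero)) (succ zero) -> Eq Nat zero zero


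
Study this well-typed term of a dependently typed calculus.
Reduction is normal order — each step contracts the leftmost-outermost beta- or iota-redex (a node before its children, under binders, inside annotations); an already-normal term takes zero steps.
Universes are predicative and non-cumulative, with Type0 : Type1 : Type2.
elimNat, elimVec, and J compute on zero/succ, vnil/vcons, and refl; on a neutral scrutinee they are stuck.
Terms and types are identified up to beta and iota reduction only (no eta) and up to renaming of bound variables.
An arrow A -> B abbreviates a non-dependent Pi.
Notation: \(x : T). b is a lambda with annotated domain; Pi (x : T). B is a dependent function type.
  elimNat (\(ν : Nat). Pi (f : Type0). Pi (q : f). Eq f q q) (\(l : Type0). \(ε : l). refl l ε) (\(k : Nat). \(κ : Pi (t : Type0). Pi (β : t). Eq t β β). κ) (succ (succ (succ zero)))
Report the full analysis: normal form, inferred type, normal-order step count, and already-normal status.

resulting normal form:
  \(ν : Type0). \(f : ν). refl ν f
type:
  Pi (ν : Type0). Pi (f : ν). Eq ν f f
reduction steps (normal order): 10
started in normal form: no
first contracted redex: an elimNat iota-redex


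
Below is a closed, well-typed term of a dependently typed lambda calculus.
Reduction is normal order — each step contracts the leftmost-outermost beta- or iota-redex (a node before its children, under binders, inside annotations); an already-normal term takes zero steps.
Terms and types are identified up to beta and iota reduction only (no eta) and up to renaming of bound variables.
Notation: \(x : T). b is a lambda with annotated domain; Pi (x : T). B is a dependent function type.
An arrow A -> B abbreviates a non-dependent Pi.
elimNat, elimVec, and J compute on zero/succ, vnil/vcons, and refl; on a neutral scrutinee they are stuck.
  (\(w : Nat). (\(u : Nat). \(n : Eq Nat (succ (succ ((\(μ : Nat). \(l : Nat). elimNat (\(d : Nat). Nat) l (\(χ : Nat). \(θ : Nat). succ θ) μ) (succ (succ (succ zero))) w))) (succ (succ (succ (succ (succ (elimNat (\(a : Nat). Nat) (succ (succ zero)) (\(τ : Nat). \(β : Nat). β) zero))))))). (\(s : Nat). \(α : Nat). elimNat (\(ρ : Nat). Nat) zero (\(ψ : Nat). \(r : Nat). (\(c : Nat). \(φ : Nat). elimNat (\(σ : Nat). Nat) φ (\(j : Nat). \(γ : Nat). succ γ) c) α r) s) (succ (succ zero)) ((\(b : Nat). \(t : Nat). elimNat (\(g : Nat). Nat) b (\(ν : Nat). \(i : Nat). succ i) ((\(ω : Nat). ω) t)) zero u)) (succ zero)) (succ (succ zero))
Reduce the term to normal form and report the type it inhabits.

normal form:
  \(w : Eq Nat (succ (succ (succ (succ (succ (succ (succ zero))))))) (succ (succ (succ (succ (succ (succ (succ zero)))))))). succ (succ zero)
type:
  Eq Nat (succ (succ (succ (succ (succ (succ (succ zero))))))) (succ (succ (succ (succ (succ (succ (succ zero))))))) -> Nat
observation: 50 normal-order steps separate the term from its normal form.


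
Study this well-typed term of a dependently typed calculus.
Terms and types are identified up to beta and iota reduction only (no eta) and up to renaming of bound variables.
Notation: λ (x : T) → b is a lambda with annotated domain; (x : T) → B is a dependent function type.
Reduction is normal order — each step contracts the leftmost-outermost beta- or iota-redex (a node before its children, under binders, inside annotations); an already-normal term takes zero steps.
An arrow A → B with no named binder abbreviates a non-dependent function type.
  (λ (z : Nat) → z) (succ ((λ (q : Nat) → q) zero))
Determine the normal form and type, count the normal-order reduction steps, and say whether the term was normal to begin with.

reduced normal form:
  succ zero
the term's type:
  Nat
normal-order step count: 2
started in normal form: no
first contracted redex: a beta-redex


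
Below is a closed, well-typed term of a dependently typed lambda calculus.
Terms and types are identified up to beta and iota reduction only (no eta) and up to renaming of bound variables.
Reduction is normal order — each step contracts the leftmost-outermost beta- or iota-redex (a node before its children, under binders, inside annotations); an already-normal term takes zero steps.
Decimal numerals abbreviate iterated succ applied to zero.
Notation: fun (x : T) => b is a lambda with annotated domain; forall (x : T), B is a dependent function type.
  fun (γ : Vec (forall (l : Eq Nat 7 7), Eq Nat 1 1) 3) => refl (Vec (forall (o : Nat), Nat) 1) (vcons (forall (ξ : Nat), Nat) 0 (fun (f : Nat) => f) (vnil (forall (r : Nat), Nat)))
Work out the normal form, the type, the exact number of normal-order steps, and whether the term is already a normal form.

reduced normal form:
  fun (γ : Vec (forall (l : Eq Nat 7 7), Eq Nat 1 1) 3) => refl (Vec (forall (o : Nat), Nat) 1) (vcons (forall (ξ : Nat), Nat) 0 (fun (f : Nat) => f) (vnil (forall (r : Nat), Nat)))
the term's type:
  forall (γ : Vec (forall (l : Eq Nat 7 7), Eq Nat 1 1) 3), Eq (Vec (forall (o : Nat), Nat) 1) (vcons (forall (ξ : Nat), Nat) 0 (fun (f : Nat) => f) (vnil (forall (r : Nat), Nat))) (vcons (forall (j : Nat), Nat) 0 (fun (ρ : Nat) => ρ) (vnil (forall (u : Nat), Nat)))
steps to reach normal form (normal order): 0
started in normal form: yes


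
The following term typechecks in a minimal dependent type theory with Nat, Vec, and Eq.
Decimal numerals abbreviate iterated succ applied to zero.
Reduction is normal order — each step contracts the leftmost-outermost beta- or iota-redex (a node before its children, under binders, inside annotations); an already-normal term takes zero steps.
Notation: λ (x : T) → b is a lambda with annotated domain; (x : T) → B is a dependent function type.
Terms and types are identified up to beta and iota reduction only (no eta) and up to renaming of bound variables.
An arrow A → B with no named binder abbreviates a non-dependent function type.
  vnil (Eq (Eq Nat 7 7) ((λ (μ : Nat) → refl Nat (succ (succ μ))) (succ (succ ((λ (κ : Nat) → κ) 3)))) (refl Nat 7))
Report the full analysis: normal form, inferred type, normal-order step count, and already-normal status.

resulting normal form:
  vnil (Eq (Eq Nat 7 7) (refl Nat 7) (refl Nat 7))
the term's type:
  Vec (Eq (Eq Nat 7 7) (refl Nat 7) (refl Nat 7)) 0
steps to reach normal form (normal order): 2
started in normal form: no
first redex: a beta-redex


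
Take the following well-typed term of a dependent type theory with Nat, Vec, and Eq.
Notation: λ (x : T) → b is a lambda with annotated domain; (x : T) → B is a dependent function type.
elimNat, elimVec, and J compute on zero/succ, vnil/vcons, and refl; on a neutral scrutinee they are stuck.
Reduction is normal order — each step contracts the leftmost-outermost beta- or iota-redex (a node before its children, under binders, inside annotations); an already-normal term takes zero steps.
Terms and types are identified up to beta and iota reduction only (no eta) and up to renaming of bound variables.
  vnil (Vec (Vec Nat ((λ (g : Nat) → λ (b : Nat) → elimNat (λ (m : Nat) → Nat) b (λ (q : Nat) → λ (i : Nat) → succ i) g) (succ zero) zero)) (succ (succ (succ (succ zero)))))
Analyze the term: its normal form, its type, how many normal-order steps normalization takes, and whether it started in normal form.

reduced normal form:
  vnil (Vec (Vec Nat (succ zero)) (succ (succ (succ (succ zero)))))
inferred type:
  Vec (Vec (Vec Nat (succ zero)) (succ (succ (succ (succ zero))))) zero
reduction steps (normal order): 6
term was already normal: no
first contracted redex: a beta-redex


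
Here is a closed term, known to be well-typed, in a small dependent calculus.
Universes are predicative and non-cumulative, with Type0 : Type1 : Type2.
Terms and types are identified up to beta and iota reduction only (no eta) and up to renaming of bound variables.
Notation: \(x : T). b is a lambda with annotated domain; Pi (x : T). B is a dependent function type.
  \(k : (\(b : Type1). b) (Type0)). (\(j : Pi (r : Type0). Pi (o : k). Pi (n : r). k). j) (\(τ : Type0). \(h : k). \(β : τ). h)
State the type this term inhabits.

type:
  Pi (k : Type0). Pi (b : Type0). Pi (j : k). Pi (r : b). k


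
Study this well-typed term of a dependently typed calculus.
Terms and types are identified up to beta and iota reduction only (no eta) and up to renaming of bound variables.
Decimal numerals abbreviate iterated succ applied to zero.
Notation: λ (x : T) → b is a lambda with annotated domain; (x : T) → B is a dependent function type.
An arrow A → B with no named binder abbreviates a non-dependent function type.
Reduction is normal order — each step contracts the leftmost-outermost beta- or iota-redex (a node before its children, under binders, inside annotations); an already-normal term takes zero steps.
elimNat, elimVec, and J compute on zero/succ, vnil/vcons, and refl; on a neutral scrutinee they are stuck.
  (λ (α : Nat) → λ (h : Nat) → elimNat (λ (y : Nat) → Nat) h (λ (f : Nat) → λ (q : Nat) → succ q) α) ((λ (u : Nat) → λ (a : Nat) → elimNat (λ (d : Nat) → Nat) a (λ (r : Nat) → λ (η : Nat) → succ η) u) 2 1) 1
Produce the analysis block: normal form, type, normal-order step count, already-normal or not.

normal form:
  4
type:
  Nat
normal-order step count: 21
term was already normal: no
first contracted redex: a beta-redex


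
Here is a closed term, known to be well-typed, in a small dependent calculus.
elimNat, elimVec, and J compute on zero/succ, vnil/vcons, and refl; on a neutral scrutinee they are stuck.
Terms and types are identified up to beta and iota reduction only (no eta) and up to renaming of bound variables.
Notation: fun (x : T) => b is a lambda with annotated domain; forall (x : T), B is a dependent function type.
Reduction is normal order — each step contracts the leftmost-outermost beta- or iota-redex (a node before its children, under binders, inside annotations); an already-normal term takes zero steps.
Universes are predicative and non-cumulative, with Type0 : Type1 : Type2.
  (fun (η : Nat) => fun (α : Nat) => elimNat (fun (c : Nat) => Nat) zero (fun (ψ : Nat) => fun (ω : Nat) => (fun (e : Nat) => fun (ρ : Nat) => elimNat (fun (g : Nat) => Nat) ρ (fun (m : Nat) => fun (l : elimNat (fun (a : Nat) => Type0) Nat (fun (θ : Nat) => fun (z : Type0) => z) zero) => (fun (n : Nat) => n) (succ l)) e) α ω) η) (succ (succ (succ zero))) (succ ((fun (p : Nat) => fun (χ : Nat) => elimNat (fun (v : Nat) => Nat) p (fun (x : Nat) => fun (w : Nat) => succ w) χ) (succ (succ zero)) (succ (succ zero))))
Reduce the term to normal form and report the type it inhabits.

resulting normal form:
  succ (succ (succ (succ (succ (succ (succ (succ (succ (succ (succ (succ (succ (succ (succ zero))))))))))))))
type:
  Nat
observation: contracting a beta-redex first, the term normalizes in 102 steps.


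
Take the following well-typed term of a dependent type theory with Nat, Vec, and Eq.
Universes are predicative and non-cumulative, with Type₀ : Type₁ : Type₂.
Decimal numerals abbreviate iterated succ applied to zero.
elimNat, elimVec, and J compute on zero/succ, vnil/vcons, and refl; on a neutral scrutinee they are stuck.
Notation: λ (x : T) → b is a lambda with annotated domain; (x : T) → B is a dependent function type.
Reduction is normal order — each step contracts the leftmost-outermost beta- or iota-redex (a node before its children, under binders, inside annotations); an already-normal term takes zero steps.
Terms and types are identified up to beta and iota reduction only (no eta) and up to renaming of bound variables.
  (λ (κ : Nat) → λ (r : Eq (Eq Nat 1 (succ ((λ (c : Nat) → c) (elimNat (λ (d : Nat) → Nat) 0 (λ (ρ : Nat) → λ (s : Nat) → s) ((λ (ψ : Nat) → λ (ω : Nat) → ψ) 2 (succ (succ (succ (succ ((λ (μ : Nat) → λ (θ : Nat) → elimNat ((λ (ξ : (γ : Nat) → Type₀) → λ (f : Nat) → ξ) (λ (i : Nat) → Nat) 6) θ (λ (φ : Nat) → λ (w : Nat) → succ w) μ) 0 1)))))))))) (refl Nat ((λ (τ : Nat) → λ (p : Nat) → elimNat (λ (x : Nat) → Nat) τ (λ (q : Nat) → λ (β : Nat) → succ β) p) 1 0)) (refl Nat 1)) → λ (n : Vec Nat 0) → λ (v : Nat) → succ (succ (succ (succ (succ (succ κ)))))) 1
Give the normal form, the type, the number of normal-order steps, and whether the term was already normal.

resulting normal form:
  λ (κ : Eq (Eq Nat 1 1) (refl Nat 1) (refl Nat 1)) → λ (r : Vec Nat 0) → λ (c : Nat) → 7
type:
  (κ : Eq (Eq Nat 1 1) (refl Nat 1) (refl Nat 1)) → (r : Vec Nat 0) → (c : Nat) → Nat
steps to reach normal form (normal order): 14
started in normal form: no
first contracted redex: a beta-redex


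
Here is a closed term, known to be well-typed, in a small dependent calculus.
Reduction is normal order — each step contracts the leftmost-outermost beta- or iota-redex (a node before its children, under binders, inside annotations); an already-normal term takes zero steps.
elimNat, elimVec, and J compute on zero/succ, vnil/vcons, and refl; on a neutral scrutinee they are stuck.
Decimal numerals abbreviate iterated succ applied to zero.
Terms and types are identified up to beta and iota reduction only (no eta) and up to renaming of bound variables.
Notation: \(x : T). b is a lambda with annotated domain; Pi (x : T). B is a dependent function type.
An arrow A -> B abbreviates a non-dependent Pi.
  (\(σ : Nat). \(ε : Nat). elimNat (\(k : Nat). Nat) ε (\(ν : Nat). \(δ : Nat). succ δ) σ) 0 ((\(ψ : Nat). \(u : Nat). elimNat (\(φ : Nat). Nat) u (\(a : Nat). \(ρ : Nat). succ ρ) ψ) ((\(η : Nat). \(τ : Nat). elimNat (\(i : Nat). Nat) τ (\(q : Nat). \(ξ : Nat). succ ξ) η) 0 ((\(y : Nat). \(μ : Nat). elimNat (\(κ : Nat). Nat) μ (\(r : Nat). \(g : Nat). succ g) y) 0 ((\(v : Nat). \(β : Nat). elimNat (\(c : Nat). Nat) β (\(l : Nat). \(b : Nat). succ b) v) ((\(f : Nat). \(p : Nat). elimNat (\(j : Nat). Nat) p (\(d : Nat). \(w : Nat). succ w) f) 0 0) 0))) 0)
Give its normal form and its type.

reduced normal form:
  0
type:
  Nat


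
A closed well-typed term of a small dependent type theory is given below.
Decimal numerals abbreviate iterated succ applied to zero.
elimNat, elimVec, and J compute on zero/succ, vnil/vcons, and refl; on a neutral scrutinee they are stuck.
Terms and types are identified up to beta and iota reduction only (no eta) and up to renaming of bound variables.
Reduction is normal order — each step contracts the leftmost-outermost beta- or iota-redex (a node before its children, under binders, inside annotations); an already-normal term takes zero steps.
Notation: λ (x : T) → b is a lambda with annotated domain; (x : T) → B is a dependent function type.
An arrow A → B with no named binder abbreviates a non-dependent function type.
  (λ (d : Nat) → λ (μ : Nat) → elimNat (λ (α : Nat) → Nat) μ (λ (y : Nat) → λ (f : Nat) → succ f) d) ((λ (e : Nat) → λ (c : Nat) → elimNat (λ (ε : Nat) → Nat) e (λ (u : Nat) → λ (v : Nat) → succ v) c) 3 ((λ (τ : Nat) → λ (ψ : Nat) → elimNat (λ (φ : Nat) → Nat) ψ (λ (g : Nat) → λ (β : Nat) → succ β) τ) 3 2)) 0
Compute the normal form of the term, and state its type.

reduced normal form:
  8
the term's type:
  Nat
observation: contracting a beta-redex first, the term normalizes in 57 steps.


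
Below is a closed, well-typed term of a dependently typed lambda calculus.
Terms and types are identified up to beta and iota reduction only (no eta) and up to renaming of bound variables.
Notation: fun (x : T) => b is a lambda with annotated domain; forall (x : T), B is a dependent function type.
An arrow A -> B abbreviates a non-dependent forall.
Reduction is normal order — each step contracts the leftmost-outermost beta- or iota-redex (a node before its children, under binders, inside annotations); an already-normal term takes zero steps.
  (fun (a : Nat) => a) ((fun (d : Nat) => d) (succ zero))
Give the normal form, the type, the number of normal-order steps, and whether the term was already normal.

reduced normal form:
  succ zero
the term's type:
  Nat
steps to reach normal form (normal order): 2
term was already normal: no
first contracted redex: a beta-redex


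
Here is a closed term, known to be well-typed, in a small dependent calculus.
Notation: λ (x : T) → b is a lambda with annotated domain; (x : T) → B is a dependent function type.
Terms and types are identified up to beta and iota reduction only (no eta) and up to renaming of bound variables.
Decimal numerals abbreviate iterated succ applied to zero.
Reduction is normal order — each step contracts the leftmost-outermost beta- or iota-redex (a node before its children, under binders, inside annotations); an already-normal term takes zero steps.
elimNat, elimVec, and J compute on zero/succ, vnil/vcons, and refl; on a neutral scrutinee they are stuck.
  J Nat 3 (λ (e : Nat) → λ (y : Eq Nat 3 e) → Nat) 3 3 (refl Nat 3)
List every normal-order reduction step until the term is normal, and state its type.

normal-order reduction:
  J Nat 3 (λ (e : Nat) → λ (y : Eq Nat 3 e) → Nat) 3 3 (refl Nat 3)
  ~> 3
the term's type:
  Nat


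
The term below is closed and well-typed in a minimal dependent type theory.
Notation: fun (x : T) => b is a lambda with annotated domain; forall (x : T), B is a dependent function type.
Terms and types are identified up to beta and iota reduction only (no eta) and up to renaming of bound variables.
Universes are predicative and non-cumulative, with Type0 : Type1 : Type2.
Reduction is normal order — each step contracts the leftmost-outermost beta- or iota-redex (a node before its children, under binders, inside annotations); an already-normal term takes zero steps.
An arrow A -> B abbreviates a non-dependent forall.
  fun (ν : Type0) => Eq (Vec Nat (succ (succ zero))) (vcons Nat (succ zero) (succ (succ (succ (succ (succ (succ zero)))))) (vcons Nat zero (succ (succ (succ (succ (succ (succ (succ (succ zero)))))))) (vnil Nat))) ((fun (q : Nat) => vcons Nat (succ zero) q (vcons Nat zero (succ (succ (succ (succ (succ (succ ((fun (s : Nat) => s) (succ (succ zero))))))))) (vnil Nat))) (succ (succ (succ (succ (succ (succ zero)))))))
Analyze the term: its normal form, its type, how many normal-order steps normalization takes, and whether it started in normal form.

reduced normal form:
  fun (ν : Type0) => Eq (Vec Nat (succ (succ zero))) (vcons Nat (succ zero) (succ (succ (succ (succ (succ (succ zero)))))) (vcons Nat zero (succ (succ (succ (succ (succ (succ (succ (succ zero)))))))) (vnil Nat))) (vcons Nat (succ zero) (succ (succ (succ (succ (succ (succ zero)))))) (vcons Nat zero (succ (succ (succ (succ (succ (succ (succ (succ zero)))))))) (vnil Nat)))
the term's type:
  Type0 -> Type0
normal-order step count: 2
already normal: no
first redex: a beta-redex


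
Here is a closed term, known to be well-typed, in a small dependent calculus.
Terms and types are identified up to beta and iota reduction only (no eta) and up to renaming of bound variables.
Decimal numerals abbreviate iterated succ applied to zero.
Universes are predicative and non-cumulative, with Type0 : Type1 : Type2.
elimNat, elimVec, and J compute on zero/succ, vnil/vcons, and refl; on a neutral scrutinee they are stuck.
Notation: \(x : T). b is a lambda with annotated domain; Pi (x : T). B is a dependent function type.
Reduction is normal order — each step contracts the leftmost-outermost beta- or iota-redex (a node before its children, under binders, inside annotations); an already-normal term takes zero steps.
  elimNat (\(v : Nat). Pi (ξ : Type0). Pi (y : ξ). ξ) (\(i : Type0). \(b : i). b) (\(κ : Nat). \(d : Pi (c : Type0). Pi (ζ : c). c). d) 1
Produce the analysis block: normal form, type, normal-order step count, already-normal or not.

resulting normal form:
  \(v : Type0). \(ξ : v). ξ
inferred type:
  Pi (v : Type0). Pi (ξ : v). v
normal-order step count: 4
started in normal form: no
first contracted redex: an elimNat iota-redex


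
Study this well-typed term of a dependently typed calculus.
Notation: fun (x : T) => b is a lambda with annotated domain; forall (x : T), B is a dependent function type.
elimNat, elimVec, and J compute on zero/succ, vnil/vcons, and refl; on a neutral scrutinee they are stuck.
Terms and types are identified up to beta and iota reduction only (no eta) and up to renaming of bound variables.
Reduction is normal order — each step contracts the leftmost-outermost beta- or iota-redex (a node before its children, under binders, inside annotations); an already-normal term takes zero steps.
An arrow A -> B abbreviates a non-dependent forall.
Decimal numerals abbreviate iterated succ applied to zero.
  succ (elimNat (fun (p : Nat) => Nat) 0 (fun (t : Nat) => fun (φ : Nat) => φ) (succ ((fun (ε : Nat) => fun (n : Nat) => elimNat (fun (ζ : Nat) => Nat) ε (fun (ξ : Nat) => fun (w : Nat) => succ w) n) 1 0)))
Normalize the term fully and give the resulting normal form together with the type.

reduced normal form:
  1
type:
  Nat


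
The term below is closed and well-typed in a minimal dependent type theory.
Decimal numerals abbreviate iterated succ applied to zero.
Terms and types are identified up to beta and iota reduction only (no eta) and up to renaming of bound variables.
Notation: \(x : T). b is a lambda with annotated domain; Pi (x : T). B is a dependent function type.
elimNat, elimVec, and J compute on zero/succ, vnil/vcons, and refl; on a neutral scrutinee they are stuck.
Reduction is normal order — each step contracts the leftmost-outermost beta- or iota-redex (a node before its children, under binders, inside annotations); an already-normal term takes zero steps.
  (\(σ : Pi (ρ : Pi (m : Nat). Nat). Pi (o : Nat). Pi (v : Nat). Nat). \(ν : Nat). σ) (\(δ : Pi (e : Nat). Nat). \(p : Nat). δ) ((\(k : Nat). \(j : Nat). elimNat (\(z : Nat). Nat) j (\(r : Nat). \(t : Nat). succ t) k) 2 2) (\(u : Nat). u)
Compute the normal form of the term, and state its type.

resulting normal form:
  \(σ : Nat). \(ρ : Nat). ρ
type:
  Pi (σ : Nat). Pi (ρ : Nat). Nat
observation: the first redex contracted is a beta-redex; the normal form is reached in 3 normal-order steps.


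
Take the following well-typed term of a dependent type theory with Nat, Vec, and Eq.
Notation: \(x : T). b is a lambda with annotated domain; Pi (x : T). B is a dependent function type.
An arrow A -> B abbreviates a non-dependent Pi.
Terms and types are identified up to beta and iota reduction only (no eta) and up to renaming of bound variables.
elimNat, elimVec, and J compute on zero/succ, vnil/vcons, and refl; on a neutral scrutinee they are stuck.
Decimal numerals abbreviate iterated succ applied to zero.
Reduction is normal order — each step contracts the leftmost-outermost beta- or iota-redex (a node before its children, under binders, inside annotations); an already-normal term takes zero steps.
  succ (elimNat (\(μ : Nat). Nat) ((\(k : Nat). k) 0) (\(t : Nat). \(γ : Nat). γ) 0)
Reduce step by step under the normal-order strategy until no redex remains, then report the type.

normal-order reduction:
  succ (elimNat (\(μ : Nat). Nat) ((\(k : Nat). k) 0) (\(t : Nat). \(γ : Nat). γ) 0)
  ~> succ ((\(μ : Nat). μ) 0)
  ~> 1
the term's type:
  Nat


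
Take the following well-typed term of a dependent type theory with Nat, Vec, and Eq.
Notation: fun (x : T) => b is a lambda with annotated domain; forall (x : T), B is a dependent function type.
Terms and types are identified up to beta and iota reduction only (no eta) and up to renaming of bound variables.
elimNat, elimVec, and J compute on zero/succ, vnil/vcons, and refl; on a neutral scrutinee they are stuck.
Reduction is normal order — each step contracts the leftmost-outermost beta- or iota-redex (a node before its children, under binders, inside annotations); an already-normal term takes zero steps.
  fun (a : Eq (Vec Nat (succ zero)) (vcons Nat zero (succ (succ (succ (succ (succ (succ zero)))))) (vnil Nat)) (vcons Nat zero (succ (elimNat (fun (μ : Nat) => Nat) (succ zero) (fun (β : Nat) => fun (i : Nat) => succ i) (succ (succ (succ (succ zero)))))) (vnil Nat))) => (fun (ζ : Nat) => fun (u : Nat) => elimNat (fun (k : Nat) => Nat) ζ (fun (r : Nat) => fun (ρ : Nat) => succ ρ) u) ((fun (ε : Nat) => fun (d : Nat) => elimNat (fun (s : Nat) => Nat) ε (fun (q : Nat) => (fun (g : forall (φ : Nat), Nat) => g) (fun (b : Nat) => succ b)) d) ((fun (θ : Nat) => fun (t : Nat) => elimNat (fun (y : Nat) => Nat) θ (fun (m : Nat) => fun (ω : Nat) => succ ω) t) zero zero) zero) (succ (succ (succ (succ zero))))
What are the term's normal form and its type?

normal form:
  fun (a : Eq (Vec Nat (succ zero)) (vcons Nat zero (succ (succ (succ (succ (succ (succ zero)))))) (vnil Nat)) (vcons Nat zero (succ (succ (succ (succ (succ (succ zero)))))) (vnil Nat))) => succ (succ (succ (succ zero)))
type:
  forall (a : Eq (Vec Nat (succ zero)) (vcons Nat zero (succ (succ (succ (succ (succ (succ zero)))))) (vnil Nat)) (vcons Nat zero (succ (succ (succ (succ (succ (succ zero)))))) (vnil Nat))), Nat
observation: the leftmost-outermost redex is an elimNat iota-redex, and normalization takes 34 steps.


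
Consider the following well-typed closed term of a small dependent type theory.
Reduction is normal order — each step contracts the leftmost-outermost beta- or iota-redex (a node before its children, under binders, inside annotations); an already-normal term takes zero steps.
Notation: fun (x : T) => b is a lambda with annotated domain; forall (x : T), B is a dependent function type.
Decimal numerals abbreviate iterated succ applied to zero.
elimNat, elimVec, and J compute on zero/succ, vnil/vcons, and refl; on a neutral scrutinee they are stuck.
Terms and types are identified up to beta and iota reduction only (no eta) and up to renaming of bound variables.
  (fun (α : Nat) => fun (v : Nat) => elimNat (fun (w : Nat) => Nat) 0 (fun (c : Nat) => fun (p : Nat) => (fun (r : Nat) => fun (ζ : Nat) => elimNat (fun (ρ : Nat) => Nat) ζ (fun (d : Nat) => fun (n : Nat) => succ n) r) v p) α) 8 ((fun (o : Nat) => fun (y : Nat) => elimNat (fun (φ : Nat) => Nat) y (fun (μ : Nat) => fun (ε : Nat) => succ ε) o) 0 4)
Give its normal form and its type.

normal form:
  32
inferred type:
  Nat


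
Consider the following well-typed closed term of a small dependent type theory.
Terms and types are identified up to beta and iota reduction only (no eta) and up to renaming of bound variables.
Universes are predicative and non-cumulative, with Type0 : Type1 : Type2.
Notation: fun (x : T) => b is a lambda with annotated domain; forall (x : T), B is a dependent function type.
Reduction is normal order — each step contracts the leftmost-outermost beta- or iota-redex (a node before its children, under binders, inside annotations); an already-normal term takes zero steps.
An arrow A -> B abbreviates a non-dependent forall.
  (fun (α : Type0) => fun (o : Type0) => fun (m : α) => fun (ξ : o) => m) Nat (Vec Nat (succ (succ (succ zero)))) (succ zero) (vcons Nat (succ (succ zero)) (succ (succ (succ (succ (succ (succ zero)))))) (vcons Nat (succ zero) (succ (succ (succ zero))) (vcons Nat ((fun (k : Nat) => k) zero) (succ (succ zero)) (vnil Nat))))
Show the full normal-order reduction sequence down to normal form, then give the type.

normal-order reduction sequence:
  (fun (α : Type0) => fun (o : Type0) => fun (m : α) => fun (ξ : o) => m) Nat (Vec Nat (succ (succ (succ zero)))) (succ zero) (vcons Nat (succ (succ zero)) (succ (succ (succ (succ (succ (succ zero)))))) (vcons Nat (succ zero) (succ (succ (succ zero))) (vcons Nat ((fun (k : Nat) => k) zero) (succ (succ zero)) (vnil Nat))))
  ~> (fun (α : Type0) => fun (o : Nat) => fun (m : α) => o) (Vec Nat (succ (succ (succ zero)))) (succ zero) (vcons Nat (succ (succ zero)) (succ (succ (succ (succ (succ (succ zero)))))) (vcons Nat (succ zero) (succ (succ (succ zero))) (vcons Nat ((fun (ξ : Nat) => ξ) zero) (succ (succ zero)) (vnil Nat))))
  ~> (fun (α : Nat) => fun (o : Vec Nat (succ (succ (succ zero)))) => α) (succ zero) (vcons Nat (succ (succ zero)) (succ (succ (succ (succ (succ (succ zero)))))) (vcons Nat (succ zero) (succ (succ (succ zero))) (vcons Nat ((fun (m : Nat) => m) zero) (succ (succ zero)) (vnil Nat))))
  ~> (fun (α : Vec Nat (succ (succ (succ zero)))) => succ zero) (vcons Nat (succ (succ zero)) (succ (succ (succ (succ (succ (succ zero)))))) (vcons Nat (succ zero) (succ (succ (succ zero))) (vcons Nat ((fun (o : Nat) => o) zero) (succ (succ zero)) (vnil Nat))))
  ~> succ zero
the term's type:
  Nat


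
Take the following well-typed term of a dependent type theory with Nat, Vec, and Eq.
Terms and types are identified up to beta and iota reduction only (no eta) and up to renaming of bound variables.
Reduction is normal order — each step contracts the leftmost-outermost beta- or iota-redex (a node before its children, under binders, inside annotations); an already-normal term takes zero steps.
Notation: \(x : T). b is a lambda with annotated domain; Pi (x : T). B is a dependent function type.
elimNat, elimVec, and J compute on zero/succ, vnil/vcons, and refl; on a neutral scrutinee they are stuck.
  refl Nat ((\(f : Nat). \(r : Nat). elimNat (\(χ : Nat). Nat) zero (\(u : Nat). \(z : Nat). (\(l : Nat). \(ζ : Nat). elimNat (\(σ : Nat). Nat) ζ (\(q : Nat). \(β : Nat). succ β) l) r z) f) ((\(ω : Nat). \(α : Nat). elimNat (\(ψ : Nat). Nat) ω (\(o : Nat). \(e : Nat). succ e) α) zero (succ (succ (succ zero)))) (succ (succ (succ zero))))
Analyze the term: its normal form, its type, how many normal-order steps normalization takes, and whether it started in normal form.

reduced normal form:
  refl Nat (succ (succ (succ (succ (succ (succ (succ (succ (succ zero)))))))))
inferred type:
  Eq Nat (succ (succ (succ (succ (succ (succ (succ (succ (succ zero))))))))) (succ (succ (succ (succ (succ (succ (succ (succ (succ zero)))))))))
reduction steps (normal order): 36
already normal: no
first contracted redex: a beta-redex


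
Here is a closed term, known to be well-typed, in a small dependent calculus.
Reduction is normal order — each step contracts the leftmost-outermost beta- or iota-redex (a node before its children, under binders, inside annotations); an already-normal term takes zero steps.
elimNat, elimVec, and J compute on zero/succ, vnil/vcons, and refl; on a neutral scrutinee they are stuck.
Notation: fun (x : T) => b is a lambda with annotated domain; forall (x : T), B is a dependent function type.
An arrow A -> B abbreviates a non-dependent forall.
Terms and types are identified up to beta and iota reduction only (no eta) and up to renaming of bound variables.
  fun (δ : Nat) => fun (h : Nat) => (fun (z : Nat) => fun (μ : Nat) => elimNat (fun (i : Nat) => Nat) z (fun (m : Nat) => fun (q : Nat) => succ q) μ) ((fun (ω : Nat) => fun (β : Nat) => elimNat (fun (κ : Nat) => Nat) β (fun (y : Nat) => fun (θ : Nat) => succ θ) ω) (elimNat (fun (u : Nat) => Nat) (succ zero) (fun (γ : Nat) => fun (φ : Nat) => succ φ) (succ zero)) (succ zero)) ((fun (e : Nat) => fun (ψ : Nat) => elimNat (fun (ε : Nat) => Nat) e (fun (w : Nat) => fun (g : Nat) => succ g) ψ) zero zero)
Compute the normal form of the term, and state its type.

resulting normal form:
  fun (δ : Nat) => fun (h : Nat) => succ (succ (succ zero))
the term's type:
  Nat -> Nat -> Nat
observation: 19 normal-order steps separate the term from its normal form.
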